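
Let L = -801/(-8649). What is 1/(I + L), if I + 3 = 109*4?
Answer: 961/416202 ≈ 0.0023090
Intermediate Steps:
L = 89/961 (L = -801*(-1/8649) = 89/961 ≈ 0.092612)
I = 433 (I = -3 + 109*4 = -3 + 436 = 433)
1/(I + L) = 1/(433 + 89/961) = 1/(416202/961) = 961/416202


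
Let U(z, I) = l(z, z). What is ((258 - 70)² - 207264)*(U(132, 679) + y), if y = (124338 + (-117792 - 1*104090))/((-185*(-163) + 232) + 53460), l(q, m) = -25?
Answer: 377144170480/83847 ≈ 4.4980e+6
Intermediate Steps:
U(z, I) = -25
y = -97544/83847 (y = (124338 + (-117792 - 104090))/((30155 + 232) + 53460) = (124338 - 221882)/(30387 + 53460) = -97544/83847 ≈ -1.1634)
((258 - 70)² - 207264)*(U(132, 679) + y) = ((258 - 70)² - 207264)*(-25 - 97544/83847) = (188² - 207264)*(-2193719/83847) = (35344 - 207264)*(-2193719/83847) = -171920*(-2193719/83847) = 377144170480/83847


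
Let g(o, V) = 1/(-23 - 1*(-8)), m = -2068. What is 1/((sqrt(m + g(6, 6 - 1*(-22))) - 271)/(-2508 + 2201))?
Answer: 1247955/1132636 + 307*I*sqrt(465315)/1132636 ≈ 1.1018 + 0.18489*I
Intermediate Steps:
g(o, V) = -1/15 (g(o, V) = 1/(-23 + 8) = 1/(-15) = -1/15)
1/((sqrt(m + g(6, 6 - 1*(-22))) - 271)/(-2508 + 2201)) = 1/((sqrt(-2068 - 1/15) - 271)/(-2508 + 2201)) = 1/((sqrt(-31021/15) - 271)/(-307)) = 1/((I*sqrt(465315)/15 - 271)*(-1/307)) = 1/((-271 + I*sqrt(465315)/15)*(-1/307)) = 1/(271/307 - I*sqrt(465315)/4605)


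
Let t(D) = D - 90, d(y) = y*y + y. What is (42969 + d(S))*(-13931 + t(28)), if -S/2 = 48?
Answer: -728881377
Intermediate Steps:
S = -96 (S = -2*48 = -96)
d(y) = y + y² (d(y) = y² + y = y + y²)
t(D) = -90 + D
(42969 + d(S))*(-13931 + t(28)) = (42969 - 96*(1 - 96))*(-13931 + (-90 + 28)) = (42969 - 96*(-95))*(-13931 - 62) = (42969 + 9120)*(-13993) = 52089*(-13993) = -728881377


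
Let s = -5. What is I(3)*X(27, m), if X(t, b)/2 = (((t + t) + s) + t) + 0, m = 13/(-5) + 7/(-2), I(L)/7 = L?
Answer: 3192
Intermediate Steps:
I(L) = 7*L
m = -61/10 (m = 13*(-⅕) + 7*(-½) = -13/5 - 7/2 = -61/10 ≈ -6.1000)
X(t, b) = -10 + 6*t (X(t, b) = 2*((((t + t) - 5) + t) + 0) = 2*(((2*t - 5) + t) + 0) = 2*(((-5 + 2*t) + t) + 0) = 2*((-5 + 3*t) + 0) = 2*(-5 + 3*t) = -10 + 6*t)
I(3)*X(27, m) = (7*3)*(-10 + 6*27) = 21*(-10 + 162) = 21*152 = 3192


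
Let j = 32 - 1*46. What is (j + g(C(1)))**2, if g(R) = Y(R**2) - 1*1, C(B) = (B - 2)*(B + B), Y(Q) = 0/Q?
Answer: 225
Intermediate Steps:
Y(Q) = 0
C(B) = 2*B*(-2 + B) (C(B) = (-2 + B)*(2*B) = 2*B*(-2 + B))
j = -14 (j = 32 - 46 = -14)
g(R) = -1 (g(R) = 0 - 1*1 = 0 - 1 = -1)
(j + g(C(1)))**2 = (-14 - 1)**2 = (-15)**2 = 225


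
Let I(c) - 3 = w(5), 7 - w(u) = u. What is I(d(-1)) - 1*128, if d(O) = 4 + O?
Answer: -123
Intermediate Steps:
w(u) = 7 - u
I(c) = 5 (I(c) = 3 + (7 - 1*5) = 3 + (7 - 5) = 3 + 2 = 5)
I(d(-1)) - 1*128 = 5 - 1*128 = 5 - 128 = -123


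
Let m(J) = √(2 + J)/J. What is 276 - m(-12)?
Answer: 276 + I*√10/12 ≈ 276.0 + 0.26352*I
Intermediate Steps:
m(J) = √(2 + J)/J
276 - m(-12) = 276 - √(2 - 12)/(-12) = 276 - (-1)*√(-10)/12 = 276 - (-1)*I*√10/12 = 276 + I*√10/12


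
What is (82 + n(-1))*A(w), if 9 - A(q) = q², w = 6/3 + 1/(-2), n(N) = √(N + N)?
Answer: 1107/2 + 27*I*√2/4 ≈ 553.5 + 9.5459*I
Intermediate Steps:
n(N) = √2*√N (n(N) = √(2*N) = √2*√N)
w = 3/2 (w = 6*(⅓) + 1*(-½) = 2 - ½ = 3/2 ≈ 1.5000)
A(q) = 9 - q²
(82 + n(-1))*A(w) = (82 + √2*√(-1))*(9 - (3/2)²) = (82 + √2*I)*(9 - 1*9/4) = (82 + I*√2)*(9 - 9/4) = (82 + I*√2)*(27/4) = 1107/2 + 27*I*√2/4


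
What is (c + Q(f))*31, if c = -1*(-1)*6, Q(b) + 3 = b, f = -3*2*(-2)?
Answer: 465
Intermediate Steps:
f = 12 (f = -6*(-2) = 12)
Q(b) = -3 + b
c = 6 (c = 1*6 = 6)
(c + Q(f))*31 = (6 + (-3 + 12))*31 = (6 + 9)*31 = 15*31 = 465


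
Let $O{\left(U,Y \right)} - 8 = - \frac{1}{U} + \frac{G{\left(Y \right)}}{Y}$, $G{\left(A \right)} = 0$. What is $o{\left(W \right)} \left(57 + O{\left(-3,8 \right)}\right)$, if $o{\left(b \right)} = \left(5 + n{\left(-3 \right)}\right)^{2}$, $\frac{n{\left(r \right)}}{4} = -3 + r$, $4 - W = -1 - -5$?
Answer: $\frac{70756}{3} \approx 23585.0$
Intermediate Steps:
$W = 0$ ($W = 4 - \left(-1 - -5\right) = 4 - \left(-1 + 5\right) = 4 - 4 = 0$)
$n{\left(r \right)} = -12 + 4 r$ ($n{\left(r \right)} = 4 \left(-3 + r\right) = -12 + 4 r$)
$O{\left(U,Y \right)} = 8 - \frac{1}{U}$ ($O{\left(U,Y \right)} = 8 + \left(- \frac{1}{U} + \frac{0}{Y}\right) = 8 + \left(- \frac{1}{U} + 0\right) = 8 - \frac{1}{U}$)
$o{\left(b \right)} = 361$ ($o{\left(b \right)} = \left(5 + \left(-12 + 4 \left(-3\right)\right)\right)^{2} = \left(5 - 24\right)^{2} = \left(-19\right)^{2} = 361$)
$o{\left(W \right)} \left(57 + O{\left(-3,8 \right)}\right) = 361 \left(57 + \left(8 - \frac{1}{-3}\right)\right) = 361 \left(57 + \left(8 - - \frac{1}{3}\right)\right) = 361 \left(57 + \left(8 + \frac{1}{3}\right)\right) = 361 \left(57 + \frac{25}{3}\right) = 361 \cdot \frac{196}{3} = \frac{70756}{3}$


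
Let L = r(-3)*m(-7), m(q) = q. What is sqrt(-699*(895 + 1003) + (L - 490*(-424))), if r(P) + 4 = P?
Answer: I*sqrt(1118893) ≈ 1057.8*I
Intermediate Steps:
r(P) = -4 + P
L = 49 (L = (-4 - 3)*(-7) = -7*(-7) = 49)
sqrt(-699*(895 + 1003) + (L - 490*(-424))) = sqrt(-699*(895 + 1003) + (49 - 490*(-424))) = sqrt(-699*1898 + (49 + 207760)) = sqrt(-1326702 + 207809) = sqrt(-1118893) = I*sqrt(1118893)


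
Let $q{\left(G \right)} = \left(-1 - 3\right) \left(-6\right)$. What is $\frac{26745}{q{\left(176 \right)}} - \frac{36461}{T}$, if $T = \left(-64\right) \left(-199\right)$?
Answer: $\frac{14156219}{12736} \approx 1111.5$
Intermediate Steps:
$T = 12736$
$q{\left(G \right)} = 24$ ($q{\left(G \right)} = \left(-4\right) \left(-6\right) = 24$)
$\frac{26745}{q{\left(176 \right)}} - \frac{36461}{T} = \frac{26745}{24} - \frac{36461}{12736} = 26745 \cdot \frac{1}{24} - 36461 \cdot \frac{1}{12736} = \frac{8915}{8} - \frac{36461}{12736} = \frac{14156219}{12736}$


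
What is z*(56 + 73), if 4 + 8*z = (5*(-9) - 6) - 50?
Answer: -13545/8 ≈ -1693.1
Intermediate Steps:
z = -105/8 (z = -½ + ((5*(-9) - 6) - 50)/8 = -½ + ((-45 - 6) - 50)/8 = -½ + (-51 - 50)/8 = -½ + (⅛)*(-101) = -½ - 101/8 = -105/8 ≈ -13.125)
z*(56 + 73) = -105*(56 + 73)/8 = -105/8*129 = -13545/8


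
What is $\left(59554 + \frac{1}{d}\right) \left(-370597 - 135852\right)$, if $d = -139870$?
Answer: $- \frac{4218627985646571}{139870} \approx -3.0161 \cdot 10^{10}$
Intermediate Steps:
$\left(59554 + \frac{1}{d}\right) \left(-370597 - 135852\right) = \left(59554 + \frac{1}{-139870}\right) \left(-370597 - 135852\right) = \left(59554 - \frac{1}{139870}\right) \left(-506449\right) = \frac{8329817979}{139870} \left(-506449\right) = - \frac{4218627985646571}{139870}$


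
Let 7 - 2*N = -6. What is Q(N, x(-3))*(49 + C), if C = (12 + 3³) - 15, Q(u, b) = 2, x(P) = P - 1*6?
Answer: 146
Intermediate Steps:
x(P) = -6 + P (x(P) = P - 6 = -6 + P)
N = 13/2 (N = 7/2 - ½*(-6) = 7/2 + 3 = 13/2 ≈ 6.5000)
C = 24 (C = (12 + 27) - 15 = 39 - 15 = 24)
Q(N, x(-3))*(49 + C) = 2*(49 + 24) = 2*73 = 146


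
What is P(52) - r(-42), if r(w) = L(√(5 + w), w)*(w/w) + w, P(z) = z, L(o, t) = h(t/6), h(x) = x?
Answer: 101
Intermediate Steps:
L(o, t) = t/6
r(w) = 7*w/6 (r(w) = (w/6)*(w/w) + w = (w/6)*1 + w = w/6 + w = 7*w/6)
P(52) - r(-42) = 52 - 7*(-42)/6 = 52 - 1*(-49) = 52 + 49 = 101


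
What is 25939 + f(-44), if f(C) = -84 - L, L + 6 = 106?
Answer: 25755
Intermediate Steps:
L = 100 (L = -6 + 106 = 100)
f(C) = -184 (f(C) = -84 - 1*100 = -84 - 100 = -184)
25939 + f(-44) = 25939 - 184 = 25755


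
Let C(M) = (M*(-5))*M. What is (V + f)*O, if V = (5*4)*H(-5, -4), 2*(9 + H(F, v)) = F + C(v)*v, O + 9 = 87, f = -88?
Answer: 224796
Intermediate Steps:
O = 78 (O = -9 + 87 = 78)
C(M) = -5*M**2 (C(M) = (-5*M)*M = -5*M**2)
H(F, v) = -9 + F/2 - 5*v**3/2 (H(F, v) = -9 + (F + (-5*v**2)*v)/2 = -9 + (F - 5*v**3)/2 = -9 + (F/2 - 5*v**3/2) = -9 + F/2 - 5*v**3/2)
V = 2970 (V = (5*4)*(-9 + (1/2)*(-5) - 5/2*(-4)**3) = 20*(-9 - 5/2 - 5/2*(-64)) = 20*(-9 - 5/2 + 160) = 20*(297/2) = 2970)
(V + f)*O = (2970 - 88)*78 = 2882*78 = 224796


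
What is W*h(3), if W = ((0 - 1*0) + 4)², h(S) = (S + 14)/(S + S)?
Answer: 136/3 ≈ 45.333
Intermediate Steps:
h(S) = (14 + S)/(2*S) (h(S) = (14 + S)/((2*S)) = (14 + S)*(1/(2*S)) = (14 + S)/(2*S))
W = 16 (W = ((0 + 0) + 4)² = (0 + 4)² = 4² = 16)
W*h(3) = 16*((½)*(14 + 3)/3) = 16*((½)*(⅓)*17) = 16*(17/6) = 136/3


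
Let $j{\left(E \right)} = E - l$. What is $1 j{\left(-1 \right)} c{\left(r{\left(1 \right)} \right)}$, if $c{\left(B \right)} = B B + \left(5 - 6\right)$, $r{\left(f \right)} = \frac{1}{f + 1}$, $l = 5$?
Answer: $\frac{9}{2} \approx 4.5$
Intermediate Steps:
$j{\left(E \right)} = -5 + E$ ($j{\left(E \right)} = E - 5 = -5 + E$)
$r{\left(f \right)} = \frac{1}{1 + f}$
$c{\left(B \right)} = -1 + B^{2}$ ($c{\left(B \right)} = B^{2} + \left(5 - 6\right) = B^{2} - 1 = -1 + B^{2}$)
$1 j{\left(-1 \right)} c{\left(r{\left(1 \right)} \right)} = 1 \left(-5 - 1\right) \left(-1 + \left(\frac{1}{1 + 1}\right)^{2}\right) = 1 \left(-6\right) \left(-1 + \left(\frac{1}{2}\right)^{2}\right) = - 6 \left(-1 + \left(\frac{1}{2}\right)^{2}\right) = - 6 \left(-1 + \frac{1}{4}\right) = \left(-6\right) \left(- \frac{3}{4}\right) = \frac{9}{2}$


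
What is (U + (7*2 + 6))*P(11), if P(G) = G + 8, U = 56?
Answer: 1444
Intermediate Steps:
P(G) = 8 + G
(U + (7*2 + 6))*P(11) = (56 + (7*2 + 6))*(8 + 11) = (56 + (14 + 6))*19 = (56 + 20)*19 = 76*19 = 1444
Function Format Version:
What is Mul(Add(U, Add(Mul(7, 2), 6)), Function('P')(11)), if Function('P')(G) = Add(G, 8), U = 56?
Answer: 1444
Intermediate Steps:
Function('P')(G) = Add(8, G)
Mul(Add(U, Add(Mul(7, 2), 6)), Function('P')(11)) = Mul(Add(56, Add(Mul(7, 2), 6)), Add(8, 11)) = Mul(Add(56, Add(14, 6)), 19) = Mul(Add(56, 20), 19) = Mul(76, 19) = 1444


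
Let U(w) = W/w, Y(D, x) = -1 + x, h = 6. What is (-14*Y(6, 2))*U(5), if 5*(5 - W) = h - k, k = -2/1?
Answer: -238/25 ≈ -9.5200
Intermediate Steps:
k = -2 (k = -2*1 = -2)
W = 17/5 (W = 5 - (6 - 1*(-2))/5 = 5 - (6 + 2)/5 = 5 - ⅕*8 = 5 - 8/5 = 17/5 ≈ 3.4000)
U(w) = 17/(5*w)
(-14*Y(6, 2))*U(5) = (-14*(-1 + 2))*((17/5)/5) = (-14*1)*((17/5)*(⅕)) = -14*17/25 = -238/25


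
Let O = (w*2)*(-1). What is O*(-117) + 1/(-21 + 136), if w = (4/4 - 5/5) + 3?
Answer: 80731/115 ≈ 702.01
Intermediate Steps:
w = 3 (w = (4*(1/4) - 5*1/5) + 3 = (1 - 1) + 3 = 0 + 3 = 3)
O = -6 (O = (3*2)*(-1) = 6*(-1) = -6)
O*(-117) + 1/(-21 + 136) = -6*(-117) + 1/(-21 + 136) = 702 + 1/115 = 80731/115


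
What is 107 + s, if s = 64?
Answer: 171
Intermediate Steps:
107 + s = 107 + 64 = 171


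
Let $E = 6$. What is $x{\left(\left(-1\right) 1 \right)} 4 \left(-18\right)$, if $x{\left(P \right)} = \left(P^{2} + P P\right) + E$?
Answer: $-576$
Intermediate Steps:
$x{\left(P \right)} = 6 + 2 P^{2}$ ($x{\left(P \right)} = \left(P^{2} + P P\right) + 6 = \left(P^{2} + P^{2}\right) + 6 = 2 P^{2} + 6 = 6 + 2 P^{2}$)
$x{\left(\left(-1\right) 1 \right)} 4 \left(-18\right) = \left(6 + 2 \left(\left(-1\right) 1\right)^{2}\right) 4 \left(-18\right) = \left(6 + 2 \left(-1\right)^{2}\right) 4 \left(-18\right) = \left(6 + 2 \cdot 1\right) 4 \left(-18\right) = \left(6 + 2\right) 4 \left(-18\right) = 8 \cdot 4 \left(-18\right) = 32 \left(-18\right) = -576$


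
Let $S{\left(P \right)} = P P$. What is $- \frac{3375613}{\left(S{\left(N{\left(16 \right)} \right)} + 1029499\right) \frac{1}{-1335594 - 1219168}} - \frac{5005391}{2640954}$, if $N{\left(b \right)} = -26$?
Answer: $\frac{22775285874990593699}{2720644786950} \approx 8.3713 \cdot 10^{6}$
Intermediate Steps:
$S{\left(P \right)} = P^{2}$
$- \frac{3375613}{\left(S{\left(N{\left(16 \right)} \right)} + 1029499\right) \frac{1}{-1335594 - 1219168}} - \frac{5005391}{2640954} = - \frac{3375613}{\left(\left(-26\right)^{2} + 1029499\right) \frac{1}{-1335594 - 1219168}} - \frac{5005391}{2640954} = - \frac{3375613}{\left(676 + 1029499\right) \frac{1}{-2554762}} - \frac{5005391}{2640954} = - \frac{3375613}{1030175 \left(- \frac{1}{2554762}\right)} - \frac{5005391}{2640954} = - \frac{3375613}{- \frac{1030175}{2554762}} - \frac{5005391}{2640954} = \left(-3375613\right) \left(- \frac{2554762}{1030175}\right) - \frac{5005391}{2640954} = \frac{8623887819106}{1030175} - \frac{5005391}{2640954} = \frac{22775285874990593699}{2720644786950}$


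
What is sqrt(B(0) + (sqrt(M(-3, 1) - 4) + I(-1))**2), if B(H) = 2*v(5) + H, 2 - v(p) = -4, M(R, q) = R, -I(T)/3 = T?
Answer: sqrt(14 + 6*I*sqrt(7)) ≈ 4.1932 + 1.8929*I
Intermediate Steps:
I(T) = -3*T
v(p) = 6 (v(p) = 2 - 1*(-4) = 2 + 4 = 6)
B(H) = 12 + H (B(H) = 2*6 + H = 12 + H)
sqrt(B(0) + (sqrt(M(-3, 1) - 4) + I(-1))**2) = sqrt((12 + 0) + (sqrt(-3 - 4) - 3*(-1))**2) = sqrt(12 + (sqrt(-7) + 3)**2) = sqrt(12 + (I*sqrt(7) + 3)**2) = sqrt(12 + (3 + I*sqrt(7))**2)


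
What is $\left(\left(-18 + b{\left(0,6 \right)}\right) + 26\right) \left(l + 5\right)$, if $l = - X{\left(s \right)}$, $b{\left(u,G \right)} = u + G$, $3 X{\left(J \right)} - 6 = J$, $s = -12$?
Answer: $98$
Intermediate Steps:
$X{\left(J \right)} = 2 + \frac{J}{3}$
$b{\left(u,G \right)} = G + u$
$l = 2$ ($l = - (2 + \frac{1}{3} \left(-12\right)) = - (2 - 4) = \left(-1\right) \left(-2\right) = 2$)
$\left(\left(-18 + b{\left(0,6 \right)}\right) + 26\right) \left(l + 5\right) = \left(\left(-18 + \left(6 + 0\right)\right) + 26\right) \left(2 + 5\right) = \left(\left(-18 + 6\right) + 26\right) 7 = \left(-12 + 26\right) 7 = 14 \cdot 7 = 98$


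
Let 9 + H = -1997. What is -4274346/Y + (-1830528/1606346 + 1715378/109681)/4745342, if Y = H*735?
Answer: 51504931546464145448/17766298301321024455 ≈ 2.8990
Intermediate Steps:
H = -2006 (H = -9 - 1997 = -2006)
Y = -1474410 (Y = -2006*735 = -1474410)
-4274346/Y + (-1830528/1606346 + 1715378/109681)/4745342 = -4274346/(-1474410) + (-1830528/1606346 + 1715378/109681)/4745342 = -4274346*(-1/1474410) + (-1830528*1/1606346 + 1715378*(1/109681))*(1/4745342) = 712391/245735 + (-130752/114739 + 1715378/109681)*(1/4745342) = 712391/245735 + (182479746230/12584688259)*(1/4745342) = 712391/245735 + 91239873115/29859324876169789 = 51504931546464145448/17766298301321024455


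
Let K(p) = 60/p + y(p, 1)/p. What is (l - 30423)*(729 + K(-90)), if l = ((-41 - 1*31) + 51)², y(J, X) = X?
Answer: -327548353/15 ≈ -2.1837e+7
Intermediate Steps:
K(p) = 61/p (K(p) = 60/p + 1/p = 61/p)
l = 441 (l = ((-41 - 31) + 51)² = (-72 + 51)² = (-21)² = 441)
(l - 30423)*(729 + K(-90)) = (441 - 30423)*(729 + 61/(-90)) = -29982*(729 + 61*(-1/90)) = -29982*(729 - 61/90) = -29982*65549/90 = -327548353/15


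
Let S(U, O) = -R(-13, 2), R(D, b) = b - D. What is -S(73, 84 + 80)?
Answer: 15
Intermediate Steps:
S(U, O) = -15 (S(U, O) = -(2 - 1*(-13)) = -(2 + 13) = -1*15 = -15)
-S(73, 84 + 80) = -1*(-15) = 15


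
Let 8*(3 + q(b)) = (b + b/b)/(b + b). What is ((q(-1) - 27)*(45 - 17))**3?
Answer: -592704000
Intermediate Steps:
q(b) = -3 + (1 + b)/(16*b) (q(b) = -3 + ((b + b/b)/(b + b))/8 = -3 + ((b + 1)/((2*b)))/8 = -3 + ((1 + b)*(1/(2*b)))/8 = -3 + ((1 + b)/(2*b))/8 = -3 + (1 + b)/(16*b))
((q(-1) - 27)*(45 - 17))**3 = (((1/16)*(1 - 47*(-1))/(-1) - 27)*(45 - 17))**3 = (((1/16)*(-1)*(1 + 47) - 27)*28)**3 = (((1/16)*(-1)*48 - 27)*28)**3 = ((-3 - 27)*28)**3 = (-30*28)**3 = (-840)**3 = -592704000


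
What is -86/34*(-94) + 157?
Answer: 6711/17 ≈ 394.76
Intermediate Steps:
-86/34*(-94) + 157 = -86*1/34*(-94) + 157 = -43/17*(-94) + 157 = 4042/17 + 157 = 6711/17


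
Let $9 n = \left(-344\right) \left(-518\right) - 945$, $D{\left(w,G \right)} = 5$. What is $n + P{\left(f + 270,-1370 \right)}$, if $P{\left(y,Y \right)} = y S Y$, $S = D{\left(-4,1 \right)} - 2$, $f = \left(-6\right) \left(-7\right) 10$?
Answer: $- \frac{25345853}{9} \approx -2.8162 \cdot 10^{6}$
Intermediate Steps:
$f = 420$ ($f = 42 \cdot 10 = 420$)
$S = 3$ ($S = 5 - 2 = 3$)
$n = \frac{177247}{9}$ ($n = \frac{\left(-344\right) \left(-518\right) - 945}{9} = \frac{178192 - 945}{9} = \frac{1}{9} \cdot 177247 = \frac{177247}{9} \approx 19694.0$)
$P{\left(y,Y \right)} = 3 Y y$ ($P{\left(y,Y \right)} = y 3 Y = 3 y Y = 3 Y y$)
$n + P{\left(f + 270,-1370 \right)} = \frac{177247}{9} + 3 \left(-1370\right) \left(420 + 270\right) = \frac{177247}{9} + 3 \left(-1370\right) 690 = \frac{177247}{9} - 2835900 = - \frac{25345853}{9}$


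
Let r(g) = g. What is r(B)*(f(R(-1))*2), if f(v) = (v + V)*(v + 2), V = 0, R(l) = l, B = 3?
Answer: -6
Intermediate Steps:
f(v) = v*(2 + v) (f(v) = (v + 0)*(v + 2) = v*(2 + v))
r(B)*(f(R(-1))*2) = 3*(-(2 - 1)*2) = 3*(-1*1*2) = 3*(-1*2) = 3*(-2) = -6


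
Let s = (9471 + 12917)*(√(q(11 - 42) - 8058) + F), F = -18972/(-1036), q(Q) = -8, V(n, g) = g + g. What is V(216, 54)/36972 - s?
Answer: -109053312891/265993 - 22388*I*√8066 ≈ -4.0999e+5 - 2.0107e+6*I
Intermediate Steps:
V(n, g) = 2*g
F = 4743/259 (F = -18972*(-1/1036) = 4743/259 ≈ 18.313)
s = 106186284/259 + 22388*I*√8066 (s = (9471 + 12917)*(√(-8 - 8058) + 4743/259) = 22388*(√(-8066) + 4743/259) = 22388*(I*√8066 + 4743/259) = 22388*(4743/259 + I*√8066) = 106186284/259 + 22388*I*√8066 ≈ 4.0999e+5 + 2.0107e+6*I)
V(216, 54)/36972 - s = (2*54)/36972 - (106186284/259 + 22388*I*√8066) = 108*(1/36972) + (-106186284/259 - 22388*I*√8066) = 3/1027 + (-106186284/259 - 22388*I*√8066) = -109053312891/265993 - 22388*I*√8066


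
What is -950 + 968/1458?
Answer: -692066/729 ≈ -949.34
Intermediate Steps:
-950 + 968/1458 = -950 + (1/1458)*968 = -950 + 484/729 = -692066/729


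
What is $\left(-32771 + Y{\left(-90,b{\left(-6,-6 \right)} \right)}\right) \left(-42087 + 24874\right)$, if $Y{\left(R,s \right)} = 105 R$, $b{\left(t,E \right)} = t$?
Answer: $726750073$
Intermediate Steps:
$\left(-32771 + Y{\left(-90,b{\left(-6,-6 \right)} \right)}\right) \left(-42087 + 24874\right) = \left(-32771 + 105 \left(-90\right)\right) \left(-42087 + 24874\right) = \left(-32771 - 9450\right) \left(-17213\right) = \left(-42221\right) \left(-17213\right) = 726750073$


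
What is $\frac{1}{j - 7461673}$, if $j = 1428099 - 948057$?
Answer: $- \frac{1}{6981631} \approx -1.4323 \cdot 10^{-7}$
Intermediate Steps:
$j = 480042$
$\frac{1}{j - 7461673} = \frac{1}{480042 - 7461673} = \frac{1}{-6981631} = - \frac{1}{6981631}$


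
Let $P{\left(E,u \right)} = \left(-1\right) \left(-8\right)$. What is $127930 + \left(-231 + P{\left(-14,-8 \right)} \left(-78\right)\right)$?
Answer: $127075$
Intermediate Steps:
$P{\left(E,u \right)} = 8$
$127930 + \left(-231 + P{\left(-14,-8 \right)} \left(-78\right)\right) = 127930 + \left(-231 + 8 \left(-78\right)\right) = 127930 - 855 = 127075$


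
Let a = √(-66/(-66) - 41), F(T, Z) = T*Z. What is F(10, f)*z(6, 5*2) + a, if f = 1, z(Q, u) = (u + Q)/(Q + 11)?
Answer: 160/17 + 2*I*√10 ≈ 9.4118 + 6.3246*I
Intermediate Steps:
z(Q, u) = (Q + u)/(11 + Q)
a = 2*I*√10 (a = √(-66*(-1/66) - 41) = √(1 - 41) = √(-40) = 2*I*√10 ≈ 6.3246*I)
F(10, f)*z(6, 5*2) + a = (10*1)*((6 + 5*2)/(11 + 6)) + 2*I*√10 = 10*((6 + 10)/17) + 2*I*√10 = 10*((1/17)*16) + 2*I*√10 = 10*(16/17) + 2*I*√10 = 160/17 + 2*I*√10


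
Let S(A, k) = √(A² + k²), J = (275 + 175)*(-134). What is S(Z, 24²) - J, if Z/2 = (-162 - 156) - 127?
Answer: 60300 + 2*√280969 ≈ 61360.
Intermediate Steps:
J = -60300 (J = 450*(-134) = -60300)
Z = -890 (Z = 2*((-162 - 156) - 127) = 2*(-318 - 127) = 2*(-445) = -890)
S(Z, 24²) - J = √((-890)² + (24²)²) - 1*(-60300) = √(792100 + 576²) + 60300 = √(792100 + 331776) + 60300 = √1123876 + 60300 = 2*√280969 + 60300 = 60300 + 2*√280969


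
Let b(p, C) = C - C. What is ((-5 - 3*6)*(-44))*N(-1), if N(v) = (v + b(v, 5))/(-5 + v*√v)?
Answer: 2530/13 - 506*I/13 ≈ 194.62 - 38.923*I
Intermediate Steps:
b(p, C) = 0
N(v) = v/(-5 + v^(3/2)) (N(v) = (v + 0)/(-5 + v*√v) = v/(-5 + v^(3/2)))
((-5 - 3*6)*(-44))*N(-1) = ((-5 - 3*6)*(-44))*(-1/(-5 + (-1)^(3/2))) = ((-5 - 18)*(-44))*(-1/(-5 - I)) = (-23*(-44))*(-(-5 + I)/26) = 1012*(-(-5 + I)/26) = -506*(-5 + I)/13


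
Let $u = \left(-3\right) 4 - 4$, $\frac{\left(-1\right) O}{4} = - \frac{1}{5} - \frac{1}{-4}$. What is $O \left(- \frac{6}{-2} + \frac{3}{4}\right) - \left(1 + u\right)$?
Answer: $\frac{57}{4} \approx 14.25$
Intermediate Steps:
$O = - \frac{1}{5}$ ($O = - 4 \left(- \frac{1}{5} - \frac{1}{-4}\right) = - 4 \left(\left(-1\right) \frac{1}{5} - - \frac{1}{4}\right) = - 4 \left(- \frac{1}{5} + \frac{1}{4}\right) = \left(-4\right) \frac{1}{20} = - \frac{1}{5} \approx -0.2$)
$u = -16$ ($u = -12 - 4 = -16$)
$O \left(- \frac{6}{-2} + \frac{3}{4}\right) - \left(1 + u\right) = - \frac{- \frac{6}{-2} + \frac{3}{4}}{5} - -15 = - \frac{\left(-6\right) \left(- \frac{1}{2}\right) + 3 \cdot \frac{1}{4}}{5} + \left(-1 + 16\right) = - \frac{3 + \frac{3}{4}}{5} + 15 = \left(- \frac{1}{5}\right) \frac{15}{4} + 15 = - \frac{3}{4} + 15 = \frac{57}{4}$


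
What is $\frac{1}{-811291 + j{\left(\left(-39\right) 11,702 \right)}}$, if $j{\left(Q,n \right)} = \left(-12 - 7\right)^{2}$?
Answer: $- \frac{1}{810930} \approx -1.2332 \cdot 10^{-6}$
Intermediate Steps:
$j{\left(Q,n \right)} = 361$ ($j{\left(Q,n \right)} = \left(-19\right)^{2} = 361$)
$\frac{1}{-811291 + j{\left(\left(-39\right) 11,702 \right)}} = \frac{1}{-811291 + 361} = \frac{1}{-810930} = - \frac{1}{810930}$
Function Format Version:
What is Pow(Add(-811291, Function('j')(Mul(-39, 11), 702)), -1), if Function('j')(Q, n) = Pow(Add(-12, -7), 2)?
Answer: Rational(-1, 810930) ≈ -1.2332e-6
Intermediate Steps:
Function('j')(Q, n) = 361 (Function('j')(Q, n) = Pow(-19, 2) = 361)
Pow(Add(-811291, Function('j')(Mul(-39, 11), 702)), -1) = Pow(Add(-811291, 361), -1) = Pow(-810930, -1) = Rational(-1, 810930)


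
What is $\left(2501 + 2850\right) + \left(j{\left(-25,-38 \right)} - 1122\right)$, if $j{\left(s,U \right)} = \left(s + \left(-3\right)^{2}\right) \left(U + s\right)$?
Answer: $5237$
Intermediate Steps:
$j{\left(s,U \right)} = \left(9 + s\right) \left(U + s\right)$ ($j{\left(s,U \right)} = \left(s + 9\right) \left(U + s\right) = \left(9 + s\right) \left(U + s\right)$)
$\left(2501 + 2850\right) + \left(j{\left(-25,-38 \right)} - 1122\right) = \left(2501 + 2850\right) + \left(\left(\left(-25\right)^{2} + 9 \left(-38\right) + 9 \left(-25\right) - -950\right) - 1122\right) = 5351 + \left(\left(625 - 342 - 225 + 950\right) - 1122\right) = 5351 + \left(1008 - 1122\right) = 5351 - 114 = 5237$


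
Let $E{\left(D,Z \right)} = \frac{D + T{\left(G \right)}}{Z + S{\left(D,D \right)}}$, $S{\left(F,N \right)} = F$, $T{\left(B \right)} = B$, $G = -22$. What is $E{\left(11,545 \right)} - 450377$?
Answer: $- \frac{250409623}{556} \approx -4.5038 \cdot 10^{5}$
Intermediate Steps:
$E{\left(D,Z \right)} = \frac{-22 + D}{D + Z}$ ($E{\left(D,Z \right)} = \frac{D - 22}{Z + D} = \frac{-22 + D}{D + Z}$)
$E{\left(11,545 \right)} - 450377 = \frac{-22 + 11}{11 + 545} - 450377 = \frac{1}{556} \left(-11\right) - 450377 = - \frac{11}{556} - 450377 = - \frac{250409623}{556}$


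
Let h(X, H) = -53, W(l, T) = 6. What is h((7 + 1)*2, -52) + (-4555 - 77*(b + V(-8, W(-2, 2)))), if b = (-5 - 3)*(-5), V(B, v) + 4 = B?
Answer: -6764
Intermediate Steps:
V(B, v) = -4 + B
b = 40 (b = -8*(-5) = 40)
h((7 + 1)*2, -52) + (-4555 - 77*(b + V(-8, W(-2, 2)))) = -53 + (-4555 - 77*(40 + (-4 - 8))) = -53 + (-4555 - 77*(40 - 12)) = -53 + (-4555 - 77*28) = -53 + (-4555 - 1*2156) = -53 + (-4555 - 2156) = -53 - 6711 = -6764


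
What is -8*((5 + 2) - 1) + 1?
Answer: -47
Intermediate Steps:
-8*((5 + 2) - 1) + 1 = -8*(7 - 1) + 1 = -8*6 + 1 = -48 + 1 = -47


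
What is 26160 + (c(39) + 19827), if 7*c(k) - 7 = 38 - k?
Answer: 321915/7 ≈ 45988.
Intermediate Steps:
c(k) = 45/7 - k/7 (c(k) = 1 + (38 - k)/7 = 1 + (38/7 - k/7) = 45/7 - k/7)
26160 + (c(39) + 19827) = 26160 + ((45/7 - 1/7*39) + 19827) = 26160 + ((45/7 - 39/7) + 19827) = 26160 + (6/7 + 19827) = 26160 + 138795/7 = 321915/7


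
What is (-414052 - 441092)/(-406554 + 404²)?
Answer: 427572/121669 ≈ 3.5142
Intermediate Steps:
(-414052 - 441092)/(-406554 + 404²) = -855144/(-406554 + 163216) = -855144/(-243338) = -855144*(-1/243338) = 427572/121669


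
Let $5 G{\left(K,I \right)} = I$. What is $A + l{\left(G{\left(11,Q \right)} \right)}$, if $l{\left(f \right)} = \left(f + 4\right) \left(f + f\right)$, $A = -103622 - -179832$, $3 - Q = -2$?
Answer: $76220$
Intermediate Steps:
$Q = 5$ ($Q = 3 - -2 = 3 + 2 = 5$)
$G{\left(K,I \right)} = \frac{I}{5}$
$A = 76210$ ($A = -103622 + 179832 = 76210$)
$l{\left(f \right)} = 2 f \left(4 + f\right)$ ($l{\left(f \right)} = \left(4 + f\right) 2 f = 2 f \left(4 + f\right)$)
$A + l{\left(G{\left(11,Q \right)} \right)} = 76210 + 2 \cdot \frac{1}{5} \cdot 5 \left(4 + \frac{1}{5} \cdot 5\right) = 76210 + 2 \cdot 1 \left(4 + 1\right) = 76210 + 2 \cdot 1 \cdot 5 = 76210 + 10 = 76220$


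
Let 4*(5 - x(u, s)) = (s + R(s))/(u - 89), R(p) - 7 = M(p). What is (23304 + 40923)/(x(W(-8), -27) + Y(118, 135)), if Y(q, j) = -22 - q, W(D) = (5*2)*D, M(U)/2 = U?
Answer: -21708726/45667 ≈ -475.37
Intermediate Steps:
M(U) = 2*U
R(p) = 7 + 2*p
W(D) = 10*D
x(u, s) = 5 - (7 + 3*s)/(4*(-89 + u)) (x(u, s) = 5 - (s + (7 + 2*s))/(4*(u - 89)) = 5 - (7 + 3*s)/(4*(-89 + u)))
(23304 + 40923)/(x(W(-8), -27) + Y(118, 135)) = (23304 + 40923)/((-1787 - 3*(-27) + 20*(10*(-8)))/(4*(-89 + 10*(-8))) + (-22 - 1*118)) = 64227/((-1787 + 81 + 20*(-80))/(4*(-89 - 80)) + (-22 - 118)) = 64227/((¼)*(-1787 + 81 - 1600)/(-169) - 140) = 64227/((¼)*(-1/169)*(-3306) - 140) = 64227/(1653/338 - 140) = 64227/(-45667/338) = 64227*(-338/45667) = -21708726/45667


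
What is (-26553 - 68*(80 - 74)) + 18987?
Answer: -7974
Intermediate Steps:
(-26553 - 68*(80 - 74)) + 18987 = (-26553 - 68*6) + 18987 = (-26553 - 408) + 18987 = -26961 + 18987 = -7974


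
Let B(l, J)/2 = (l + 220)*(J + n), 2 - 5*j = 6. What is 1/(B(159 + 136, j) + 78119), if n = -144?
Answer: -1/71025 ≈ -1.4080e-5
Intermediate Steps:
j = -⅘ (j = ⅖ - ⅕*6 = ⅖ - 6/5 = -⅘ ≈ -0.80000)
B(l, J) = 2*(-144 + J)*(220 + l) (B(l, J) = 2*((l + 220)*(J - 144)) = 2*((220 + l)*(-144 + J)) = 2*((-144 + J)*(220 + l)) = 2*(-144 + J)*(220 + l))
1/(B(159 + 136, j) + 78119) = 1/((-63360 - 288*(159 + 136) + 440*(-⅘) + 2*(-⅘)*(159 + 136)) + 78119) = 1/((-63360 - 288*295 - 352 + 2*(-⅘)*295) + 78119) = 1/((-63360 - 84960 - 352 - 472) + 78119) = 1/(-149144 + 78119) = 1/(-71025) = -1/71025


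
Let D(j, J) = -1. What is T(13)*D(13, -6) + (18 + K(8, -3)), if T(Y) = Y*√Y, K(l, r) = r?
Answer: 15 - 13*√13 ≈ -31.872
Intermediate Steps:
T(Y) = Y^(3/2)
T(13)*D(13, -6) + (18 + K(8, -3)) = 13^(3/2)*(-1) + (18 - 3) = (13*√13)*(-1) + 15 = -13*√13 + 15 = 15 - 13*√13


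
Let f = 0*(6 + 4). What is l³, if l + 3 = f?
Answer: -27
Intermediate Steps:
f = 0 (f = 0*10 = 0)
l = -3 (l = -3 + 0 = -3)
l³ = (-3)³ = -27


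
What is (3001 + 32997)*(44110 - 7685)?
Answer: 1311227150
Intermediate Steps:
(3001 + 32997)*(44110 - 7685) = 35998*36425 = 1311227150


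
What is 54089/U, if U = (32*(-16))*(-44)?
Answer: 54089/22528 ≈ 2.4010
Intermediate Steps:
U = 22528 (U = -512*(-44) = 22528)
54089/U = 54089/22528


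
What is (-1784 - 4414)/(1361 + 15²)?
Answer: -3099/793 ≈ -3.9079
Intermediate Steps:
(-1784 - 4414)/(1361 + 15²) = -6198/(1361 + 225) = -6198/1586 = -6198*1/1586 = -3099/793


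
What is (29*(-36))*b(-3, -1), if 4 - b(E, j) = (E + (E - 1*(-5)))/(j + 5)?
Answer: -4437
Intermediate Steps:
b(E, j) = 4 - (5 + 2*E)/(5 + j) (b(E, j) = 4 - (E + (E - 1*(-5)))/(j + 5) = 4 - (E + (E + 5))/(5 + j) = 4 - (E + (5 + E))/(5 + j) = 4 - (5 + 2*E)/(5 + j))
(29*(-36))*b(-3, -1) = (29*(-36))*((15 - 2*(-3) + 4*(-1))/(5 - 1)) = -1044*(15 + 6 - 4)/4 = -261*17 = -1044*17/4 = -4437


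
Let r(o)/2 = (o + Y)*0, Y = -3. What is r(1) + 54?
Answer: 54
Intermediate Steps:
r(o) = 0 (r(o) = 2*((o - 3)*0) = 2*((-3 + o)*0) = 2*0 = 0)
r(1) + 54 = 0 + 54 = 54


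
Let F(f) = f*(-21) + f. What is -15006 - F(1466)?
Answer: 14314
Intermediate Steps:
F(f) = -20*f (F(f) = -21*f + f = -20*f)
-15006 - F(1466) = -15006 - (-20)*1466 = -15006 - 1*(-29320) = -15006 + 29320 = 14314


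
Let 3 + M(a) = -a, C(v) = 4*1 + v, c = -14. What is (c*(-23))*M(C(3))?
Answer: -3220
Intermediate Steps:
C(v) = 4 + v
M(a) = -3 - a
(c*(-23))*M(C(3)) = (-14*(-23))*(-3 - (4 + 3)) = 322*(-3 - 1*7) = 322*(-3 - 7) = 322*(-10) = -3220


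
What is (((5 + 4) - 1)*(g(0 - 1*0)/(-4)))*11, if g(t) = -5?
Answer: 110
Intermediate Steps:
(((5 + 4) - 1)*(g(0 - 1*0)/(-4)))*11 = (((5 + 4) - 1)*(-5/(-4)))*11 = ((9 - 1)*(-5*(-¼)))*11 = (8*(5/4))*11 = 10*11 = 110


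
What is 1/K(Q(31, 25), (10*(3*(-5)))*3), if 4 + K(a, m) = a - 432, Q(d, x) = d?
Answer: -1/405 ≈ -0.0024691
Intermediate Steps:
K(a, m) = -436 + a (K(a, m) = -4 + (a - 432) = -4 + (-432 + a) = -436 + a)
1/K(Q(31, 25), (10*(3*(-5)))*3) = 1/(-436 + 31) = 1/(-405) = -1/405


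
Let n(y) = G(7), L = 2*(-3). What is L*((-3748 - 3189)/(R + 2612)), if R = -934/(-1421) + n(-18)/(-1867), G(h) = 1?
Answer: 36807819118/2310465547 ≈ 15.931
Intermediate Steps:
L = -6
n(y) = 1
R = 1742357/2653007 (R = -934/(-1421) + 1/(-1867) = -934*(-1/1421) + 1*(-1/1867) = 934/1421 - 1/1867 = 1742357/2653007 ≈ 0.65675)
L*((-3748 - 3189)/(R + 2612)) = -6*(-3748 - 3189)/(1742357/2653007 + 2612) = -(-41622)/6931396641/2653007 = -(-41622)*2653007/6931396641 = -6*(-18403909559/6931396641) = 36807819118/2310465547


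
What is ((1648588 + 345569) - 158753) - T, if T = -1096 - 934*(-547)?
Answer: 1325602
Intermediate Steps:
T = 509802 (T = -1096 + 510898 = 509802)
((1648588 + 345569) - 158753) - T = ((1648588 + 345569) - 158753) - 1*509802 = (1994157 - 158753) - 509802 = 1835404 - 509802 = 1325602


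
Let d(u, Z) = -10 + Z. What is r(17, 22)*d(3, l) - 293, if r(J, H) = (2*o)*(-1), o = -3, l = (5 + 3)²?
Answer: 31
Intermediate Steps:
l = 64 (l = 8² = 64)
r(J, H) = 6 (r(J, H) = (2*(-3))*(-1) = -6*(-1) = 6)
r(17, 22)*d(3, l) - 293 = 6*(-10 + 64) - 293 = 6*54 - 293 = 324 - 293 = 31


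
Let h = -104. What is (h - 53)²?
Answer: 24649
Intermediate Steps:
(h - 53)² = (-104 - 53)² = (-157)² = 24649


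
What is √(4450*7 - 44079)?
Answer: I*√12929 ≈ 113.71*I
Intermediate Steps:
√(4450*7 - 44079) = √(31150 - 44079) = √(-12929) = I*√12929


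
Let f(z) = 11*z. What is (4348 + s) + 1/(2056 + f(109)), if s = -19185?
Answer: -48294434/3255 ≈ -14837.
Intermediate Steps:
(4348 + s) + 1/(2056 + f(109)) = (4348 - 19185) + 1/(2056 + 11*109) = -14837 + 1/(2056 + 1199) = -14837 + 1/3255 = -48294434/3255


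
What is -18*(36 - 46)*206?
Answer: 37080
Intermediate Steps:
-18*(36 - 46)*206 = -18*(-10)*206 = 180*206 = 37080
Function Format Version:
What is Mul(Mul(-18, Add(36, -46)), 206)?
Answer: 37080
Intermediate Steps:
Mul(Mul(-18, Add(36, -46)), 206) = Mul(Mul(-18, -10), 206) = Mul(180, 206) = 37080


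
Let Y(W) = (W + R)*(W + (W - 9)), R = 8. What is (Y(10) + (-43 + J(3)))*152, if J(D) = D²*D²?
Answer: 35872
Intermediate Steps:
J(D) = D⁴
Y(W) = (-9 + 2*W)*(8 + W) (Y(W) = (W + 8)*(W + (W - 9)) = (8 + W)*(W + (-9 + W)) = (8 + W)*(-9 + 2*W) = (-9 + 2*W)*(8 + W))
(Y(10) + (-43 + J(3)))*152 = ((-72 + 2*10² + 7*10) + (-43 + 3⁴))*152 = ((-72 + 2*100 + 70) + (-43 + 81))*152 = ((-72 + 200 + 70) + 38)*152 = (198 + 38)*152 = 236*152 = 35872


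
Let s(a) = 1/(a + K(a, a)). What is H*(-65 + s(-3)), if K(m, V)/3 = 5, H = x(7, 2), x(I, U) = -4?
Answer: 779/3 ≈ 259.67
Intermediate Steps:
H = -4
K(m, V) = 15 (K(m, V) = 3*5 = 15)
s(a) = 1/(15 + a) (s(a) = 1/(a + 15) = 1/(15 + a))
H*(-65 + s(-3)) = -4*(-65 + 1/(15 - 3)) = -4*(-65 + 1/12) = -4*(-779/12) = 779/3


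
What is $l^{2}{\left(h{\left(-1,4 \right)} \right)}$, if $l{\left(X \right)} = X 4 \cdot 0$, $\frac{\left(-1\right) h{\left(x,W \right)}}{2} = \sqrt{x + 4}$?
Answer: $0$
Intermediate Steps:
$h{\left(x,W \right)} = - 2 \sqrt{4 + x}$ ($h{\left(x,W \right)} = - 2 \sqrt{x + 4} = - 2 \sqrt{4 + x}$)
$l{\left(X \right)} = 0$ ($l{\left(X \right)} = 4 X 0 = 0$)
$l^{2}{\left(h{\left(-1,4 \right)} \right)} = 0^{2} = 0$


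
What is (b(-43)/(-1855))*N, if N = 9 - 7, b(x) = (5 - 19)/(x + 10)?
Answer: -4/8745 ≈ -0.00045740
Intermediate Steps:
b(x) = -14/(10 + x)
N = 2
(b(-43)/(-1855))*N = (-14/(10 - 43)/(-1855))*2 = (-14/(-33)*(-1/1855))*2 = (-14*(-1/33)*(-1/1855))*2 = ((14/33)*(-1/1855))*2 = -2/8745*2 = -4/8745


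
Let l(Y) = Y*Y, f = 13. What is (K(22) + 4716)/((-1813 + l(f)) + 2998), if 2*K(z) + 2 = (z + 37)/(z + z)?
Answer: 414979/119152 ≈ 3.4828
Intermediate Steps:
l(Y) = Y²
K(z) = -1 + (37 + z)/(4*z) (K(z) = -1 + ((z + 37)/(z + z))/2 = -1 + ((37 + z)/((2*z)))/2 = -1 + ((37 + z)*(1/(2*z)))/2 = -1 + ((37 + z)/(2*z))/2 = -1 + (37 + z)/(4*z))
(K(22) + 4716)/((-1813 + l(f)) + 2998) = ((¼)*(37 - 3*22)/22 + 4716)/((-1813 + 13²) + 2998) = ((¼)*(1/22)*(37 - 66) + 4716)/((-1813 + 169) + 2998) = ((¼)*(1/22)*(-29) + 4716)/(-1644 + 2998) = (-29/88 + 4716)/1354 = (414979/88)*(1/1354) = 414979/119152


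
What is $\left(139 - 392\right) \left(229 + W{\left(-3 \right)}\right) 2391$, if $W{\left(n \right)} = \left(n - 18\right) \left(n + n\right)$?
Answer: $-214747665$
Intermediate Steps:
$W{\left(n \right)} = 2 n \left(-18 + n\right)$ ($W{\left(n \right)} = \left(-18 + n\right) 2 n = 2 n \left(-18 + n\right)$)
$\left(139 - 392\right) \left(229 + W{\left(-3 \right)}\right) 2391 = \left(139 - 392\right) \left(229 + 2 \left(-3\right) \left(-18 - 3\right)\right) 2391 = - 253 \left(229 + 2 \left(-3\right) \left(-21\right)\right) 2391 = - 253 \left(229 + 126\right) 2391 = \left(-253\right) 355 \cdot 2391 = \left(-89815\right) 2391 = -214747665$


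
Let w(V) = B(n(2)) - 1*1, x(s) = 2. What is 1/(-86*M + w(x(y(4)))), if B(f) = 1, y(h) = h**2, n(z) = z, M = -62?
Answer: 1/5332 ≈ 0.00018755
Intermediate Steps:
w(V) = 0 (w(V) = 1 - 1*1 = 1 - 1 = 0)
1/(-86*M + w(x(y(4)))) = 1/(-86*(-62) + 0) = 1/(5332 + 0) = 1/5332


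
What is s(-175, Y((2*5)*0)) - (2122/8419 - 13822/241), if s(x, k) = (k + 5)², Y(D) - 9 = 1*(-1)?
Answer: 458753467/2028979 ≈ 226.10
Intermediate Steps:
Y(D) = 8 (Y(D) = 9 + 1*(-1) = 9 - 1 = 8)
s(x, k) = (5 + k)²
s(-175, Y((2*5)*0)) - (2122/8419 - 13822/241) = (5 + 8)² - (2122/8419 - 13822/241) = 13² - (2122*(1/8419) - 13822*1/241) = 169 - (2122/8419 - 13822/241) = 169 - 1*(-115856016/2028979) = 169 + 115856016/2028979 = 458753467/2028979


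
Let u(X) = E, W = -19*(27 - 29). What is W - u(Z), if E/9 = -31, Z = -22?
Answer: 317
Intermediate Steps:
W = 38 (W = -19*(-2) = 38)
E = -279 (E = 9*(-31) = -279)
u(X) = -279
W - u(Z) = 38 - 1*(-279) = 38 + 279 = 317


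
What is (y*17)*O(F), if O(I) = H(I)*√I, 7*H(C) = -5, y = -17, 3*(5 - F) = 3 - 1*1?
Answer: 1445*√39/21 ≈ 429.72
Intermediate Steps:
F = 13/3 (F = 5 - (3 - 1*1)/3 = 5 - (3 - 1)/3 = 5 - ⅓*2 = 5 - ⅔ = 13/3 ≈ 4.3333)
H(C) = -5/7 (H(C) = (⅐)*(-5) = -5/7)
O(I) = -5*√I/7
(y*17)*O(F) = (-17*17)*(-5*√39/21) = -(-1445)*√39/3/7 = -(-1445)*√39/21 = 1445*√39/21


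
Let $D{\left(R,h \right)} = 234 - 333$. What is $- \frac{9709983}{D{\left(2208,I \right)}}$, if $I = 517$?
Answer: $\frac{1078887}{11} \approx 98081.0$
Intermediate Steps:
$D{\left(R,h \right)} = -99$ ($D{\left(R,h \right)} = 234 - 333 = -99$)
$- \frac{9709983}{D{\left(2208,I \right)}} = - \frac{9709983}{-99} = \left(-9709983\right) \left(- \frac{1}{99}\right) = \frac{1078887}{11}$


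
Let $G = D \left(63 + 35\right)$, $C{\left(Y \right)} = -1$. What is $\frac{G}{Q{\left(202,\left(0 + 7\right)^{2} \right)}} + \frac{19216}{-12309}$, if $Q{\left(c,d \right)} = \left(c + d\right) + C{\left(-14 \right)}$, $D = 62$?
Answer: $\frac{34992742}{1538625} \approx 22.743$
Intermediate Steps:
$G = 6076$ ($G = 62 \left(63 + 35\right) = 62 \cdot 98 = 6076$)
$Q{\left(c,d \right)} = -1 + c + d$ ($Q{\left(c,d \right)} = \left(c + d\right) - 1 = -1 + c + d$)
$\frac{G}{Q{\left(202,\left(0 + 7\right)^{2} \right)}} + \frac{19216}{-12309} = \frac{6076}{-1 + 202 + \left(0 + 7\right)^{2}} + \frac{19216}{-12309} = \frac{6076}{-1 + 202 + 7^{2}} + 19216 \left(- \frac{1}{12309}\right) = \frac{6076}{-1 + 202 + 49} - \frac{19216}{12309} = \frac{6076}{250} - \frac{19216}{12309} = 6076 \cdot \frac{1}{250} - \frac{19216}{12309} = \frac{3038}{125} - \frac{19216}{12309} = \frac{34992742}{1538625}$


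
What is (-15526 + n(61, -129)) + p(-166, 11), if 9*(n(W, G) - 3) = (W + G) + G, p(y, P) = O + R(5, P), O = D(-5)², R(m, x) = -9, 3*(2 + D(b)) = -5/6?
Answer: -5037779/324 ≈ -15549.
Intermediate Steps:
D(b) = -41/18 (D(b) = -2 + (-5/6)/3 = -2 + (-5*⅙)/3 = -2 + (⅓)*(-⅚) = -2 - 5/18 = -41/18)
O = 1681/324 (O = (-41/18)² = 1681/324 ≈ 5.1883)
p(y, P) = -1235/324 (p(y, P) = 1681/324 - 9 = -1235/324)
n(W, G) = 3 + W/9 + 2*G/9 (n(W, G) = 3 + ((W + G) + G)/9 = 3 + ((G + W) + G)/9 = 3 + (W + 2*G)/9 = 3 + (W/9 + 2*G/9) = 3 + W/9 + 2*G/9)
(-15526 + n(61, -129)) + p(-166, 11) = (-15526 + (3 + (⅑)*61 + (2/9)*(-129))) - 1235/324 = (-15526 + (3 + 61/9 - 86/3)) - 1235/324 = (-15526 - 170/9) - 1235/324 = -139904/9 - 1235/324 = -5037779/324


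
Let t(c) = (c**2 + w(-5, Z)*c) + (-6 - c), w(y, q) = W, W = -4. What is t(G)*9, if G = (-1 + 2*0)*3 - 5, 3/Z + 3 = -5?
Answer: 882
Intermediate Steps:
Z = -3/8 (Z = 3/(-3 - 5) = 3/(-8) = 3*(-1/8) = -3/8 ≈ -0.37500)
G = -8 (G = (-1 + 0)*3 - 5 = -1*3 - 5 = -3 - 5 = -8)
w(y, q) = -4
t(c) = -6 + c**2 - 5*c (t(c) = (c**2 - 4*c) + (-6 - c) = -6 + c**2 - 5*c)
t(G)*9 = (-6 + (-8)**2 - 5*(-8))*9 = (-6 + 64 + 40)*9 = 98*9 = 882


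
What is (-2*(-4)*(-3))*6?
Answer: -144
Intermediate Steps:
(-2*(-4)*(-3))*6 = (8*(-3))*6 = -24*6 = -144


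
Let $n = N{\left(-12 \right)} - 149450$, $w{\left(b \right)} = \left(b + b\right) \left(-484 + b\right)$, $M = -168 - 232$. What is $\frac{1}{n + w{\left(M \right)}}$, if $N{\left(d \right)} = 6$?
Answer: $\frac{1}{557756} \approx 1.7929 \cdot 10^{-6}$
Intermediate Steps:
$M = -400$ ($M = -168 - 232 = -400$)
$w{\left(b \right)} = 2 b \left(-484 + b\right)$
$n = -149444$ ($n = 6 - 149450 = -149444$)
$\frac{1}{n + w{\left(M \right)}} = \frac{1}{-149444 + 2 \left(-400\right) \left(-484 - 400\right)} = \frac{1}{-149444 + 2 \left(-400\right) \left(-884\right)} = \frac{1}{-149444 + 707200} = \frac{1}{557756}$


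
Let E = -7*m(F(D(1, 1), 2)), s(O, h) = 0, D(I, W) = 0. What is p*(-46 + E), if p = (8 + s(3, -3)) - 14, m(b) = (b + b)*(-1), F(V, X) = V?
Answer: 276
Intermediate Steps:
m(b) = -2*b (m(b) = (2*b)*(-1) = -2*b)
p = -6 (p = (8 + 0) - 14 = 8 - 14 = -6)
E = 0 (E = -(-14)*0 = -7*0 = 0)
p*(-46 + E) = -6*(-46 + 0) = -6*(-46) = 276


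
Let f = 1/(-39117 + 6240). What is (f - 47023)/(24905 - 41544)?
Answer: 220853596/78148629 ≈ 2.8261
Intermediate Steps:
f = -1/32877 (f = 1/(-32877) = -1/32877 ≈ -3.0416e-5)
(f - 47023)/(24905 - 41544) = (-1/32877 - 47023)/(24905 - 41544) = -1545975172/32877/(-16639) = -1545975172/32877*(-1/16639) = 220853596/78148629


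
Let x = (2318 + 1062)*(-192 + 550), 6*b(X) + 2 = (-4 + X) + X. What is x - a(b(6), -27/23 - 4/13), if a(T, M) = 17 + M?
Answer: 361797320/299 ≈ 1.2100e+6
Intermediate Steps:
b(X) = -1 + X/3 (b(X) = -1/3 + ((-4 + X) + X)/6 = -1/3 + (-4 + 2*X)/6 = -1/3 + (-2/3 + X/3) = -1 + X/3)
x = 1210040 (x = 3380*358 = 1210040)
x - a(b(6), -27/23 - 4/13) = 1210040 - (17 + (-27/23 - 4/13)) = 1210040 - (17 - 443/299) = 1210040 - 1*4640/299 = 1210040 - 4640/299 = 361797320/299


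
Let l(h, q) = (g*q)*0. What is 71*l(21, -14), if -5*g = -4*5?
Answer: 0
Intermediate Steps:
g = 4 (g = -(-4)*5/5 = -⅕*(-20) = 4)
l(h, q) = 0 (l(h, q) = (4*q)*0 = 0)
71*l(21, -14) = 71*0 = 0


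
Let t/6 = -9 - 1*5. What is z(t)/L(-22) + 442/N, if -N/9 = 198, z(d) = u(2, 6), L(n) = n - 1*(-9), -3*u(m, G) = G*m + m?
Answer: 1285/11583 ≈ 0.11094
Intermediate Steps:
t = -84 (t = 6*(-9 - 1*5) = 6*(-9 - 5) = 6*(-14) = -84)
u(m, G) = -m/3 - G*m/3 (u(m, G) = -(G*m + m)/3 = -(m + G*m)/3 = -m/3 - G*m/3)
L(n) = 9 + n (L(n) = n + 9 = 9 + n)
z(d) = -14/3 (z(d) = -1/3*2*(1 + 6) = -1/3*2*7 = -14/3)
N = -1782 (N = -9*198 = -1782)
z(t)/L(-22) + 442/N = -14/(3*(9 - 22)) + 442/(-1782) = -14/3/(-13) + 442*(-1/1782) = -14/3*(-1/13) - 221/891 = 14/39 - 221/891 = 1285/11583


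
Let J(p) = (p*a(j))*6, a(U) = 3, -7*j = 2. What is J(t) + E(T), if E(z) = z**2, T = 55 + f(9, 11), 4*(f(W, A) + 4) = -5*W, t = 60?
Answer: 42561/16 ≈ 2660.1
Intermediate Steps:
j = -2/7 (j = -1/7*2 = -2/7 ≈ -0.28571)
f(W, A) = -4 - 5*W/4 (f(W, A) = -4 + (-5*W)/4 = -4 - 5*W/4)
J(p) = 18*p (J(p) = (p*3)*6 = (3*p)*6 = 18*p)
T = 159/4 (T = 55 + (-4 - 5/4*9) = 55 + (-4 - 45/4) = 55 - 61/4 = 159/4 ≈ 39.750)
J(t) + E(T) = 18*60 + (159/4)**2 = 1080 + 25281/16 = 42561/16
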